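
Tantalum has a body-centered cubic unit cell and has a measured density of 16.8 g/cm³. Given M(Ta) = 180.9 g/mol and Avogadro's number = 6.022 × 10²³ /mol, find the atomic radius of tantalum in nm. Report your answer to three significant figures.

0.143 nm

For a BCC cell (Z = 2), a³ = Z·M/(N_A·ρ) = 2 × 180.9 / (6.022 × 10²³ × 16.80) = 3.576 × 10^-23 cm³, so a = 3.295 × 10^-8 cm = 0.3295 nm.
Atoms touch along the body diagonal, so √3·a = 4r, so r = 0.4330 × a = 0.143 nm.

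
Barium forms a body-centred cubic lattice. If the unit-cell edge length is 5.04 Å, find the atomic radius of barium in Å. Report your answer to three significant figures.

2.18 Å

In a BCC lattice, atoms touch along the body diagonal, so √3·a = 4r.
r = √3·a/4 = 1.7321 × 5.04 / 4 = 2.18 Å.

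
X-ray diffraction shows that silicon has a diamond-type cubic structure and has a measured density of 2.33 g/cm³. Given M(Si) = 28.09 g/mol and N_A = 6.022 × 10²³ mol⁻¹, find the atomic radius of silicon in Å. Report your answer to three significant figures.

1.18 Å

For a diamond cubic cell (Z = 8), a³ = Z·M/(N_A·ρ) = 8 × 28.09 / (6.022 × 10²³ × 2.330) = 1.602 × 10^-22 cm³, so a = 5.431 × 10^-8 cm = 5.431 Å.
Nearest neighbors lie along the body diagonal with √3·a = 8r, so r = 0.2165 × a = 1.18 Å.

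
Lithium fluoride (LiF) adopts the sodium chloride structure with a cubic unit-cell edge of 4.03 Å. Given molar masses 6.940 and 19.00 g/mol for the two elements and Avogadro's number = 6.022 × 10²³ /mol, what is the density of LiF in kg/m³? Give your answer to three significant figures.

2630 kg/m³

The sodium chloride structure contains Z = 4 formula units per cell; M(LiF) = 6.940 + 19.00 = 25.94 g/mol.
a³ = (4.030 × 10^-8 cm)³ = 6.545 × 10^-23 cm³.
ρ = 4 × 25.94 / (6.022 × 10²³ × 6.545 × 10^-23) = 2.633 g/cm³ = 2630 kg/m³.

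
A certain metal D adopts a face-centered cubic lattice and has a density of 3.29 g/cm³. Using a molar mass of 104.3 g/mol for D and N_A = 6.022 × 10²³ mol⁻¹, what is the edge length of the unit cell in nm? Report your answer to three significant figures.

With Z = 4 atoms per FCC cell, a³ = Z·M/(N_A·ρ) = 4 × 104.3 / (6.022 × 10²³ × 3.290 g/cm³) = 2.106 × 10^-22 cm³.
a = (2.106 × 10^-22)^(1/3) = 5.949 × 10^-8 cm = 0.595 nm.

0.595 nm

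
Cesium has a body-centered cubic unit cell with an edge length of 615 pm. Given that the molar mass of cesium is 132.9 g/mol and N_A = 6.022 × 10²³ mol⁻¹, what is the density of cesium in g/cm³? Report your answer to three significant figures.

A BCC unit cell contains Z = 2 atoms.
Cell volume: a³ = (615 pm)³ = (6.150 × 10^-8 cm)³ = 2.326 × 10^-22 cm³.
ρ = Z·M/(N_A·a³) = 2 × 132.9 / (6.022 × 10²³ × 2.326 × 10^-22) = 1.898 g/cm³.

1.90 g/cm³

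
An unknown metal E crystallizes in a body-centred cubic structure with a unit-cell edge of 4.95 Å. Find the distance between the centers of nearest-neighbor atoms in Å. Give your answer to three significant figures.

In a BCC structure, atoms touch along the body diagonal, so √3·a = 4r; the nearest-neighbor distance equals 2r = 0.8660·a.
d = 0.8660 × 4.95 = 4.29 Å.

4.29 Å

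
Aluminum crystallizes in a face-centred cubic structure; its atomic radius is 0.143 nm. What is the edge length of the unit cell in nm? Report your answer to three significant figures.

In an FCC lattice, atoms touch along the face diagonal, so √2·a = 4r.
a = 4r/√2 = 4 × 0.143 / 1.4142 = 0.404 nm.

0.404 nm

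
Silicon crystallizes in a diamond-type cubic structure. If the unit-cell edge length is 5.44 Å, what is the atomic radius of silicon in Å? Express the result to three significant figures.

In a diamond cubic lattice, nearest neighbors lie along the body diagonal with √3·a = 8r.
r = √3·a/8 = 1.7321 × 5.44 / 8 = 1.18 Å.

1.18 Å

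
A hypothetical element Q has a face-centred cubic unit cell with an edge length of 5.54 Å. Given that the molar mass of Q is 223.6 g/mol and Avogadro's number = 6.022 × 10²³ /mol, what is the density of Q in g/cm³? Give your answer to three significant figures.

An FCC unit cell contains Z = 4 atoms.
Cell volume: a³ = (5.54 Å)³ = (5.540 × 10^-8 cm)³ = 1.700 × 10^-22 cm³.
ρ = Z·M/(N_A·a³) = 4 × 223.6 / (6.022 × 10²³ × 1.700 × 10^-22) = 8.735 g/cm³.

8.73 g/cm³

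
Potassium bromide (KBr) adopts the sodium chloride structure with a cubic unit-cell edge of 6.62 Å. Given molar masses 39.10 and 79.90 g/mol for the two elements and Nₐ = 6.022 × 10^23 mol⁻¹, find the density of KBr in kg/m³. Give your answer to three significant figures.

2720 kg/m³

The sodium chloride structure contains Z = 4 formula units per cell; M(KBr) = 39.10 + 79.90 = 119.0 g/mol.
a³ = (6.620 × 10^-8 cm)³ = 2.901 × 10^-22 cm³.
ρ = 4 × 119.0 / (6.022 × 10²³ × 2.901 × 10^-22) = 2.725 g/cm³ = 2720 kg/m³.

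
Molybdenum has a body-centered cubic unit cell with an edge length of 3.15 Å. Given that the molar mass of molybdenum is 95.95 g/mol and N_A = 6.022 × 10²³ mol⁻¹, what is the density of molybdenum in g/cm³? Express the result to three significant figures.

10.2 g/cm³

A BCC unit cell contains Z = 2 atoms.
Cell volume: a³ = (3.15 Å)³ = (3.150 × 10^-8 cm)³ = 3.126 × 10^-23 cm³.
ρ = Z·M/(N_A·a³) = 2 × 95.95 / (6.022 × 10²³ × 3.126 × 10^-23) = 10.20 g/cm³.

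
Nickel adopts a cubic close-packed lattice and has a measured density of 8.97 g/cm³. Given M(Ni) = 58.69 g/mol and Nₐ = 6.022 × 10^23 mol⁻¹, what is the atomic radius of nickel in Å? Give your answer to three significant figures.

For an FCC cell (Z = 4), a³ = Z·M/(N_A·ρ) = 4 × 58.69 / (6.022 × 10²³ × 8.970) = 4.346 × 10^-23 cm³, so a = 3.516 × 10^-8 cm = 3.516 Å.
Atoms touch along the face diagonal, so √2·a = 4r, so r = 0.3536 × a = 1.24 Å.

1.24 Å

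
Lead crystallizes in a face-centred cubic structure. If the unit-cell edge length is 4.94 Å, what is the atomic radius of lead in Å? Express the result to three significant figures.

1.75 Å

In an FCC lattice, atoms touch along the face diagonal, so √2·a = 4r.
r = √2·a/4 = 1.4142 × 4.94 / 4 = 1.75 Å.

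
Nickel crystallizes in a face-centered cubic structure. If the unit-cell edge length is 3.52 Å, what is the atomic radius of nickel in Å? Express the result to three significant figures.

1.24 Å

In an FCC lattice, atoms touch along the face diagonal, so √2·a = 4r.
r = √2·a/4 = 1.4142 × 3.52 / 4 = 1.24 Å.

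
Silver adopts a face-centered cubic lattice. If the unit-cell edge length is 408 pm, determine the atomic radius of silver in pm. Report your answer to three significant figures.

144 pm

In an FCC lattice, atoms touch along the face diagonal, so √2·a = 4r.
r = √2·a/4 = 1.4142 × 408 / 4 = 144 pm.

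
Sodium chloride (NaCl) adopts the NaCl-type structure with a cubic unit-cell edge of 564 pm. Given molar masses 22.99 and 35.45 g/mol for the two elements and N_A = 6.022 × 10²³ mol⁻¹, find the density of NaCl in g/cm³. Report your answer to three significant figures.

2.16 g/cm³

The NaCl-type structure contains Z = 4 formula units per cell; M(NaCl) = 22.99 + 35.45 = 58.44 g/mol.
a³ = (5.640 × 10^-8 cm)³ = 1.794 × 10^-22 cm³.
ρ = 4 × 58.44 / (6.022 × 10²³ × 1.794 × 10^-22) = 2.164 g/cm³.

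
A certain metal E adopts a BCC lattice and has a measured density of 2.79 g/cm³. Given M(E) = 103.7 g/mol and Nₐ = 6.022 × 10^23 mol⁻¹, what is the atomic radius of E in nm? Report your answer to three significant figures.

For a BCC cell (Z = 2), a³ = Z·M/(N_A·ρ) = 2 × 103.7 / (6.022 × 10²³ × 2.790) = 1.234 × 10^-22 cm³, so a = 4.979 × 10^-8 cm = 0.4979 nm.
Atoms touch along the body diagonal, so √3·a = 4r, so r = 0.4330 × a = 0.216 nm.

0.216 nm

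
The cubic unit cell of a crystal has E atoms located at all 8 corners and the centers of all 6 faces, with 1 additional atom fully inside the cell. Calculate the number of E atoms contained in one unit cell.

Corner atoms are shared by 8 cells (1/8 each), face atoms by 2 (1/2 each), interior atoms are unshared.
Net atoms = 8 × 1/8 + 6 × 1/2 + 1 = 1 + 3 + 1 = 5.

5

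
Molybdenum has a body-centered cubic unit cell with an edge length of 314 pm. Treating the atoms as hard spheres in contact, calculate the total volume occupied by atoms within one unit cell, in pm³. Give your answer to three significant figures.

2.11 × 10^7 pm³

In a BCC lattice atoms touch along the body diagonal, so √3·a = 4r, so r = 0.4330a = 136.0 pm.
V_atoms = Z × (4/3)πr³ = 2 × (4/3)π × (136.0)³ = 2.11 × 10^7 pm³.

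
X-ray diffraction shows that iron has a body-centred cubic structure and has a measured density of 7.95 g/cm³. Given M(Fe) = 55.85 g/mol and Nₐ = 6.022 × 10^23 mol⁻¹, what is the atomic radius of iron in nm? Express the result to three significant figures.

0.124 nm

For a BCC cell (Z = 2), a³ = Z·M/(N_A·ρ) = 2 × 55.85 / (6.022 × 10²³ × 7.950) = 2.333 × 10^-23 cm³, so a = 2.857 × 10^-8 cm = 0.2857 nm.
Atoms touch along the body diagonal, so √3·a = 4r, so r = 0.4330 × a = 0.124 nm.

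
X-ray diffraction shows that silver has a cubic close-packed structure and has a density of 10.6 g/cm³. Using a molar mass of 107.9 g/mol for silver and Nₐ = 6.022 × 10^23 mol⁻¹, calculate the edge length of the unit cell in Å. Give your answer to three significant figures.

With Z = 4 atoms per FCC cell, a³ = Z·M/(N_A·ρ) = 4 × 107.9 / (6.022 × 10²³ × 10.60 g/cm³) = 6.761 × 10^-23 cm³.
a = (6.761 × 10^-23)^(1/3) = 4.074 × 10^-8 cm = 4.07 Å.

4.07 Å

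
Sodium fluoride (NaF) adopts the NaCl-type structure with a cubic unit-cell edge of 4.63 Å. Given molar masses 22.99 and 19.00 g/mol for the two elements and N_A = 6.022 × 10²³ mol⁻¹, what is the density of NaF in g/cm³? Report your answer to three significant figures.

The NaCl-type structure contains Z = 4 formula units per cell; M(NaF) = 22.99 + 19.00 = 41.99 g/mol.
a³ = (4.630 × 10^-8 cm)³ = 9.925 × 10^-23 cm³.
ρ = 4 × 41.99 / (6.022 × 10²³ × 9.925 × 10^-23) = 2.810 g/cm³.

2.81 g/cm³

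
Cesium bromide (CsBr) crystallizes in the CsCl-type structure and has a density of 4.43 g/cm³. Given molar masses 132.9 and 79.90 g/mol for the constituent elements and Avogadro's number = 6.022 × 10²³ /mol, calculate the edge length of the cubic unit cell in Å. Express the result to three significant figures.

4.30 Å

M(CsBr) = 212.8 g/mol; Z = 1 formula unit per cell.
a³ = Z·M/(N_A·ρ) = 1 × 212.8 / (6.022 × 10²³ × 4.43) = 7.977 × 10^-23 cm³, so a = 4.305 × 10^-8 cm = 4.30 Å.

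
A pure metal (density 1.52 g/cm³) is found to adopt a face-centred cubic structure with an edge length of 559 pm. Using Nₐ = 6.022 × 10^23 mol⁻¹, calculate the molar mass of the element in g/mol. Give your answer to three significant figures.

An FCC cell has Z = 4 atoms; a = 5.590 × 10^-8 cm.
M = ρ·N_A·a³/Z = 1.52 × 6.022 × 10²³ × 1.747 × 10^-22 / 4 = 40.0 g/mol.

40.0 g/mol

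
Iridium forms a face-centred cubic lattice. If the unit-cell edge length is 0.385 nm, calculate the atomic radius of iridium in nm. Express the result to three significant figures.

In an FCC lattice, atoms touch along the face diagonal, so √2·a = 4r.
r = √2·a/4 = 1.4142 × 0.385 / 4 = 0.136 nm.

0.136 nm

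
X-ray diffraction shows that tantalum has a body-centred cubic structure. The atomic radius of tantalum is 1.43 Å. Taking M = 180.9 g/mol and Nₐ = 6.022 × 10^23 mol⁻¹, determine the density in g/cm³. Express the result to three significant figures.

In a BCC lattice, atoms touch along the body diagonal, so √3·a = 4r, giving a = 3.302 Å = 3.302 × 10^-8 cm.
With Z = 2, ρ = Z·M/(N_A·a³) = 2 × 180.9 / (6.022 × 10²³ × 3.602 × 10^-23) = 16.68 g/cm³.

16.7 g/cm³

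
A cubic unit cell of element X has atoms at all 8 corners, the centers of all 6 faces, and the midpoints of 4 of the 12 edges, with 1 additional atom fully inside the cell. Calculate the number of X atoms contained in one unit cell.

6

Corner atoms are shared by 8 cells (1/8 each), face atoms by 2 (1/2 each), edge atoms by 4 (1/4 each), interior atoms are unshared.
Net atoms = 8 × 1/8 + 6 × 1/2 + 4 × 1/4 + 1 = 1 + 3 + 1 + 1 = 6.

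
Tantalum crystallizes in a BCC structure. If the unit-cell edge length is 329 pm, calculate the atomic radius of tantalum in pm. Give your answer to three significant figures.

142 pm

In a BCC lattice, atoms touch along the body diagonal, so √3·a = 4r.
r = √3·a/4 = 1.7321 × 329 / 4 = 142 pm.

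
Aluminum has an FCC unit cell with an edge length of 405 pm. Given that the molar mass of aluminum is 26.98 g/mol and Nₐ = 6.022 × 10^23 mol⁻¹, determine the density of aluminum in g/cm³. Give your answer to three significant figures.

An FCC unit cell contains Z = 4 atoms.
Cell volume: a³ = (405 pm)³ = (4.050 × 10^-8 cm)³ = 6.643 × 10^-23 cm³.
ρ = Z·M/(N_A·a³) = 4 × 26.98 / (6.022 × 10²³ × 6.643 × 10^-23) = 2.698 g/cm³.

2.70 g/cm³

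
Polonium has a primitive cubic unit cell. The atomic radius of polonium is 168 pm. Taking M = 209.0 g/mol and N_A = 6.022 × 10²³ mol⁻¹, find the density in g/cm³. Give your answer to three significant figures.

In a simple cubic lattice, atoms touch along the cell edge, so a = 2r, giving a = 336.0 pm = 3.360 × 10^-8 cm.
With Z = 1, ρ = Z·M/(N_A·a³) = 1 × 209.0 / (6.022 × 10²³ × 3.793 × 10^-23) = 9.149 g/cm³.

9.15 g/cm³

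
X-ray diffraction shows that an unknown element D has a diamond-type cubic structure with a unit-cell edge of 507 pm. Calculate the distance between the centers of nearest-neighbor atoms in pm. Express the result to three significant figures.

In a diamond cubic structure, nearest neighbors lie along the body diagonal with √3·a = 8r; the nearest-neighbor distance equals 2r = 0.4330·a.
d = 0.4330 × 507 = 220 pm.

220 pm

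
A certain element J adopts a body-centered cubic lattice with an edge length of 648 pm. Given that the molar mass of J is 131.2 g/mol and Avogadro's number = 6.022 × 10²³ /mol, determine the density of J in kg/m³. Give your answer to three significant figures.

1600 kg/m³

A BCC unit cell contains Z = 2 atoms.
Cell volume: a³ = (648 pm)³ = (6.480 × 10^-8 cm)³ = 2.721 × 10^-22 cm³.
ρ = Z·M/(N_A·a³) = 2 × 131.2 / (6.022 × 10²³ × 2.721 × 10^-22) = 1.601 g/cm³ = 1600 kg/m³.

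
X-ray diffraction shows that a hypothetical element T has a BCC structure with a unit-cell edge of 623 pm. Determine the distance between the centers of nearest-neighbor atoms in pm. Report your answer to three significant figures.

540 pm

In a BCC structure, atoms touch along the body diagonal, so √3·a = 4r; the nearest-neighbor distance equals 2r = 0.8660·a.
d = 0.8660 × 623 = 540 pm.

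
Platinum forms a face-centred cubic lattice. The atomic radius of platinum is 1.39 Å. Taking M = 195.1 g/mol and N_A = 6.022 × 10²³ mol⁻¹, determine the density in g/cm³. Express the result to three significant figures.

21.3 g/cm³

In an FCC lattice, atoms touch along the face diagonal, so √2·a = 4r, giving a = 3.932 Å = 3.932 × 10^-8 cm.
With Z = 4, ρ = Z·M/(N_A·a³) = 4 × 195.1 / (6.022 × 10²³ × 6.077 × 10^-23) = 21.33 g/cm³.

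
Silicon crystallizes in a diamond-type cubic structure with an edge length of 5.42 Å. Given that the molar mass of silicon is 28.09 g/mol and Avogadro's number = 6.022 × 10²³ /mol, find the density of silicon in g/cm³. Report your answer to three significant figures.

A diamond cubic unit cell contains Z = 8 atoms.
Cell volume: a³ = (5.42 Å)³ = (5.420 × 10^-8 cm)³ = 1.592 × 10^-22 cm³.
ρ = Z·M/(N_A·a³) = 8 × 28.09 / (6.022 × 10²³ × 1.592 × 10^-22) = 2.344 g/cm³.

2.34 g/cm³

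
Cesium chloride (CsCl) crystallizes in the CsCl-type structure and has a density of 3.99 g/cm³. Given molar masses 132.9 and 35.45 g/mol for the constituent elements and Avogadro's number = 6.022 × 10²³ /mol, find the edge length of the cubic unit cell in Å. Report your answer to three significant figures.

4.12 Å

M(CsCl) = 168.35 g/mol; Z = 1 formula unit per cell.
a³ = Z·M/(N_A·ρ) = 1 × 168.35 / (6.022 × 10²³ × 3.99) = 7.006 × 10^-23 cm³, so a = 4.123 × 10^-8 cm = 4.12 Å.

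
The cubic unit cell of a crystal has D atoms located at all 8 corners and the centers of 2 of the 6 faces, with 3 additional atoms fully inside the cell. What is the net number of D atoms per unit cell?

5

Corner atoms are shared by 8 cells (1/8 each), face atoms by 2 (1/2 each), interior atoms are unshared.
Net atoms = 8 × 1/8 + 2 × 1/2 + 3 = 1 + 1 + 3 = 5.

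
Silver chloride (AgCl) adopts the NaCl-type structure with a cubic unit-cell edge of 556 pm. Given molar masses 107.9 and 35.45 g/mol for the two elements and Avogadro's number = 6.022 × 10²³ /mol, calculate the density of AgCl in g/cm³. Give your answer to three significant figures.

5.54 g/cm³

The NaCl-type structure contains Z = 4 formula units per cell; M(AgCl) = 107.9 + 35.45 = 143.35 g/mol.
a³ = (5.560 × 10^-8 cm)³ = 1.719 × 10^-22 cm³.
ρ = 4 × 143.35 / (6.022 × 10²³ × 1.719 × 10^-22) = 5.540 g/cm³.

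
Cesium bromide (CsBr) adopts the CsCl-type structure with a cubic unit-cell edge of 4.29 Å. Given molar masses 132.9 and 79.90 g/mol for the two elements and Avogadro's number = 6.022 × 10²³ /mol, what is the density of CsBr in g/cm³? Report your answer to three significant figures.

4.48 g/cm³

The CsCl-type structure contains Z = 1 formula unit per cell; M(CsBr) = 132.9 + 79.90 = 212.8 g/mol.
a³ = (4.290 × 10^-8 cm)³ = 7.895 × 10^-23 cm³.
ρ = 1 × 212.8 / (6.022 × 10²³ × 7.895 × 10^-23) = 4.476 g/cm³.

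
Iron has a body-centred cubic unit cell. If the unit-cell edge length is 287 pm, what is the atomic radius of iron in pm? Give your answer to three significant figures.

124 pm

In a BCC lattice, atoms touch along the body diagonal, so √3·a = 4r.
r = √3·a/4 = 1.7321 × 287 / 4 = 124 pm.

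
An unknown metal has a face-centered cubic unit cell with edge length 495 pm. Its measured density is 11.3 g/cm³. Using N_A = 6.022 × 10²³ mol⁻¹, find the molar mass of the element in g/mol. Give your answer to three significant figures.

206 g/mol

An FCC cell has Z = 4 atoms; a = 4.950 × 10^-8 cm.
M = ρ·N_A·a³/Z = 11.3 × 6.022 × 10²³ × 1.213 × 10^-22 / 4 = 206 g/mol.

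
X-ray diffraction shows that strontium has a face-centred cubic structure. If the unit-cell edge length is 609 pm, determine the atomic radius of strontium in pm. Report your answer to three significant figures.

215 pm

In an FCC lattice, atoms touch along the face diagonal, so √2·a = 4r.
r = √2·a/4 = 1.4142 × 609 / 4 = 215 pm.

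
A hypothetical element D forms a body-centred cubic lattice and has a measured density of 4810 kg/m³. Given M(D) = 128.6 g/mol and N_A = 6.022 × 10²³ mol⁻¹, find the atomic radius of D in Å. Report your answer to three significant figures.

For a BCC cell (Z = 2), a³ = Z·M/(N_A·ρ) = 2 × 128.6 / (6.022 × 10²³ × 4.810) = 8.879 × 10^-23 cm³, so a = 4.461 × 10^-8 cm = 4.461 Å.
Atoms touch along the body diagonal, so √3·a = 4r, so r = 0.4330 × a = 1.93 Å.

1.93 Å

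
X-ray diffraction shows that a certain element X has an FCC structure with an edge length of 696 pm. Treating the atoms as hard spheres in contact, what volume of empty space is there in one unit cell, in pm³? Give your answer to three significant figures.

8.75 × 10^7 pm³

In an FCC lattice atoms touch along the face diagonal, so √2·a = 4r, so r = 0.3536a = 246.1 pm.
V_cell = a³ = 3.372 × 10^8 pm³; V_atoms = 4 × (4/3)πr³ = 2.497 × 10^8 pm³.
Empty space = 3.372 × 10^8 − 2.497 × 10^8 = 8.75 × 10^7 pm³.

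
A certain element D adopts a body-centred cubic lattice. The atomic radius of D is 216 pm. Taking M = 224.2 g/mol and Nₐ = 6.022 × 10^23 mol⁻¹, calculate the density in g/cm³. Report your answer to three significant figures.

In a BCC lattice, atoms touch along the body diagonal, so √3·a = 4r, giving a = 498.8 pm = 4.988 × 10^-8 cm.
With Z = 2, ρ = Z·M/(N_A·a³) = 2 × 224.2 / (6.022 × 10²³ × 1.241 × 10^-22) = 5.999 g/cm³.

6.00 g/cm³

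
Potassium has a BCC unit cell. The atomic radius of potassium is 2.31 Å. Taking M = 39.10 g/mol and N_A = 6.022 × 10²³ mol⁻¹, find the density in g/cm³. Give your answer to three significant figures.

In a BCC lattice, atoms touch along the body diagonal, so √3·a = 4r, giving a = 5.335 Å = 5.335 × 10^-8 cm.
With Z = 2, ρ = Z·M/(N_A·a³) = 2 × 39.10 / (6.022 × 10²³ × 1.518 × 10^-22) = 0.8553 g/cm³.

0.855 g/cm³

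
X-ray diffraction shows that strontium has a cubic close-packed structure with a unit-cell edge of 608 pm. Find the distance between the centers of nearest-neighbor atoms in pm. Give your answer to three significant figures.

In an FCC structure, atoms touch along the face diagonal, so √2·a = 4r; the nearest-neighbor distance equals 2r = 0.7071·a.
d = 0.7071 × 608 = 430 pm.

430 pm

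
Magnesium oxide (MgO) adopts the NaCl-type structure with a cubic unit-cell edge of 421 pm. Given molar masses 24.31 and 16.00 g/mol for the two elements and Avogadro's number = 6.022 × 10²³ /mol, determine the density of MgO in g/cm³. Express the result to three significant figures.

The NaCl-type structure contains Z = 4 formula units per cell; M(MgO) = 24.31 + 16.00 = 40.31 g/mol.
a³ = (4.210 × 10^-8 cm)³ = 7.462 × 10^-23 cm³.
ρ = 4 × 40.31 / (6.022 × 10²³ × 7.462 × 10^-23) = 3.588 g/cm³.

3.59 g/cm³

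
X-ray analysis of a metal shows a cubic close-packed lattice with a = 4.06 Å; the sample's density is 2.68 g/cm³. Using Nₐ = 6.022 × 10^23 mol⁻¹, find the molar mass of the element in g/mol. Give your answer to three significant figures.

27.0 g/mol

An FCC cell has Z = 4 atoms; a = 4.060 × 10^-8 cm.
M = ρ·N_A·a³/Z = 2.68 × 6.022 × 10²³ × 6.692 × 10^-23 / 4 = 27.0 g/mol.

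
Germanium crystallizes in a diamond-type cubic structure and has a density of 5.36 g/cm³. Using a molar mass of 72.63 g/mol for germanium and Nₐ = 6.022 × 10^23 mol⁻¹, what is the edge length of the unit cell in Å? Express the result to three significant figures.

With Z = 8 atoms per diamond cubic cell, a³ = Z·M/(N_A·ρ) = 8 × 72.63 / (6.022 × 10²³ × 5.360 g/cm³) = 1.800 × 10^-22 cm³.
a = (1.800 × 10^-22)^(1/3) = 5.646 × 10^-8 cm = 5.65 Å.

5.65 Å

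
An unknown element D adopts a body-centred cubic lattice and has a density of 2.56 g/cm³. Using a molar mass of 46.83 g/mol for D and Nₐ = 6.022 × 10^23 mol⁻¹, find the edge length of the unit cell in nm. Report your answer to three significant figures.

With Z = 2 atoms per BCC cell, a³ = Z·M/(N_A·ρ) = 2 × 46.83 / (6.022 × 10²³ × 2.560 g/cm³) = 6.075 × 10^-23 cm³.
a = (6.075 × 10^-23)^(1/3) = 3.931 × 10^-8 cm = 0.393 nm.

0.393 nm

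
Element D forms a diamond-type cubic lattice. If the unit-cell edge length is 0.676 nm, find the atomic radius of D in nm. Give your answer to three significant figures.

0.146 nm

In a diamond cubic lattice, nearest neighbors lie along the body diagonal with √3·a = 8r.
r = √3·a/8 = 1.7321 × 0.676 / 8 = 0.146 nm.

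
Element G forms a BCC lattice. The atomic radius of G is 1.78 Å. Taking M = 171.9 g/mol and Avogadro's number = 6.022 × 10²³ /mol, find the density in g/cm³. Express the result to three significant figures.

In a BCC lattice, atoms touch along the body diagonal, so √3·a = 4r, giving a = 4.111 Å = 4.111 × 10^-8 cm.
With Z = 2, ρ = Z·M/(N_A·a³) = 2 × 171.9 / (6.022 × 10²³ × 6.946 × 10^-23) = 8.219 g/cm³.

8.22 g/cm³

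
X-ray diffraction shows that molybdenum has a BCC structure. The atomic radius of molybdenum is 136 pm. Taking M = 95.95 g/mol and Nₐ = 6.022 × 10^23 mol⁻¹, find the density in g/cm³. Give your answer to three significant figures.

10.3 g/cm³

In a BCC lattice, atoms touch along the body diagonal, so √3·a = 4r, giving a = 314.1 pm = 3.141 × 10^-8 cm.
With Z = 2, ρ = Z·M/(N_A·a³) = 2 × 95.95 / (6.022 × 10²³ × 3.098 × 10^-23) = 10.29 g/cm³.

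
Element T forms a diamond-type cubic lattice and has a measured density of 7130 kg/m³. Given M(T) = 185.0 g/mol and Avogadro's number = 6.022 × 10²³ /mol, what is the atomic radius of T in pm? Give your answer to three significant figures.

For a diamond cubic cell (Z = 8), a³ = Z·M/(N_A·ρ) = 8 × 185.0 / (6.022 × 10²³ × 7.130) = 3.447 × 10^-22 cm³, so a = 7.011 × 10^-8 cm = 701.1 pm.
Nearest neighbors lie along the body diagonal with √3·a = 8r, so r = 0.2165 × a = 152 pm.

152 pm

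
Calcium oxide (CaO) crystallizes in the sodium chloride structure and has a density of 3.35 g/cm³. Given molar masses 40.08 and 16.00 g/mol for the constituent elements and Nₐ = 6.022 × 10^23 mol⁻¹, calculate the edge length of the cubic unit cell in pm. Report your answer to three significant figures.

481 pm

M(CaO) = 56.08 g/mol; Z = 4 formula units per cell.
a³ = Z·M/(N_A·ρ) = 4 × 56.08 / (6.022 × 10²³ × 3.35) = 1.112 × 10^-22 cm³, so a = 4.809 × 10^-8 cm = 481 pm.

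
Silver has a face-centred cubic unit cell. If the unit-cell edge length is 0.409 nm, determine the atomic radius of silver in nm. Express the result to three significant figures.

0.145 nm

In an FCC lattice, atoms touch along the face diagonal, so √2·a = 4r.
r = √2·a/4 = 1.4142 × 0.409 / 4 = 0.145 nm.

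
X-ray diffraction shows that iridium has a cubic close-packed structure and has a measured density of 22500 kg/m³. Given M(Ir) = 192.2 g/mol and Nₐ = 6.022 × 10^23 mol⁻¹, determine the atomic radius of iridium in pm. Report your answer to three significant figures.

For an FCC cell (Z = 4), a³ = Z·M/(N_A·ρ) = 4 × 192.2 / (6.022 × 10²³ × 22.50) = 5.674 × 10^-23 cm³, so a = 3.843 × 10^-8 cm = 384.3 pm.
Atoms touch along the face diagonal, so √2·a = 4r, so r = 0.3536 × a = 136 pm.

136 pm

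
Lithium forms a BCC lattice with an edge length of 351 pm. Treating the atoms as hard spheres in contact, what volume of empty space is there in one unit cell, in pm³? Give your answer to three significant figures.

1.38 × 10^7 pm³

In a BCC lattice atoms touch along the body diagonal, so √3·a = 4r, so r = 0.4330a = 152.0 pm.
V_cell = a³ = 4.324 × 10^7 pm³; V_atoms = 2 × (4/3)πr³ = 2.941 × 10^7 pm³.
Empty space = 4.324 × 10^7 − 2.941 × 10^7 = 1.38 × 10^7 pm³.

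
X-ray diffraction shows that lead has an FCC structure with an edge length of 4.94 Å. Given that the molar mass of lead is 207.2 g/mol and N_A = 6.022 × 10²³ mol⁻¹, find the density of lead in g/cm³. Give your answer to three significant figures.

11.4 g/cm³

An FCC unit cell contains Z = 4 atoms.
Cell volume: a³ = (4.94 Å)³ = (4.940 × 10^-8 cm)³ = 1.206 × 10^-22 cm³.
ρ = Z·M/(N_A·a³) = 4 × 207.2 / (6.022 × 10²³ × 1.206 × 10^-22) = 11.42 g/cm³.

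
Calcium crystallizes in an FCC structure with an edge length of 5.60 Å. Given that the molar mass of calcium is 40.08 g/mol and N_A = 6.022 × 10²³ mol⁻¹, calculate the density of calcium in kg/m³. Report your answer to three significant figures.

An FCC unit cell contains Z = 4 atoms.
Cell volume: a³ = (5.60 Å)³ = (5.600 × 10^-8 cm)³ = 1.756 × 10^-22 cm³.
ρ = Z·M/(N_A·a³) = 4 × 40.08 / (6.022 × 10²³ × 1.756 × 10^-22) = 1.516 g/cm³ = 1520 kg/m³.

1520 kg/m³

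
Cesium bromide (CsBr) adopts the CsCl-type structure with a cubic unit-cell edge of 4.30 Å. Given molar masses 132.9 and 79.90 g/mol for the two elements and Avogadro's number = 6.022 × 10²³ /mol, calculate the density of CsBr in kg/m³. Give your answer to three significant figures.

4440 kg/m³

The CsCl-type structure contains Z = 1 formula unit per cell; M(CsBr) = 132.9 + 79.90 = 212.8 g/mol.
a³ = (4.300 × 10^-8 cm)³ = 7.951 × 10^-23 cm³.
ρ = 1 × 212.8 / (6.022 × 10²³ × 7.951 × 10^-23) = 4.445 g/cm³ = 4440 kg/m³.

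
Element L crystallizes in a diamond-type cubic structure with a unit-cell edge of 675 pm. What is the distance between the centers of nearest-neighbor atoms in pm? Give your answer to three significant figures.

In a diamond cubic structure, nearest neighbors lie along the body diagonal with √3·a = 8r; the nearest-neighbor distance equals 2r = 0.4330·a.
d = 0.4330 × 675 = 292 pm.

292 pm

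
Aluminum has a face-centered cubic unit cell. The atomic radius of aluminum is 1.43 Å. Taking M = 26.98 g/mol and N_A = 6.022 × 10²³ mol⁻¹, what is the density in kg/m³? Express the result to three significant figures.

In an FCC lattice, atoms touch along the face diagonal, so √2·a = 4r, giving a = 4.045 Å = 4.045 × 10^-8 cm.
With Z = 4, ρ = Z·M/(N_A·a³) = 4 × 26.98 / (6.022 × 10²³ × 6.617 × 10^-23) = 2.708 g/cm³ = 2710 kg/m³.

2710 kg/m³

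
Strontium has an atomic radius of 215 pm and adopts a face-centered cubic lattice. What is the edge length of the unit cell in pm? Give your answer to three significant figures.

In an FCC lattice, atoms touch along the face diagonal, so √2·a = 4r.
a = 4r/√2 = 4 × 215 / 1.4142 = 608 pm.

608 pm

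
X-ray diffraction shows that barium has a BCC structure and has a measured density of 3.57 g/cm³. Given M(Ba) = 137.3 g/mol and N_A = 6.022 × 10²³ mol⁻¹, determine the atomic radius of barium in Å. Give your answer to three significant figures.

2.18 Å

For a BCC cell (Z = 2), a³ = Z·M/(N_A·ρ) = 2 × 137.3 / (6.022 × 10²³ × 3.570) = 1.277 × 10^-22 cm³, so a = 5.036 × 10^-8 cm = 5.036 Å.
Atoms touch along the body diagonal, so √3·a = 4r, so r = 0.4330 × a = 2.18 Å.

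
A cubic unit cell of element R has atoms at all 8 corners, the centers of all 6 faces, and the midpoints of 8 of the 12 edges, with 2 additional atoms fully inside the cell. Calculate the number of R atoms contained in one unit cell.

8

Corner atoms are shared by 8 cells (1/8 each), face atoms by 2 (1/2 each), edge atoms by 4 (1/4 each), interior atoms are unshared.
Net atoms = 8 × 1/8 + 6 × 1/2 + 8 × 1/4 + 2 = 1 + 3 + 2 + 2 = 8.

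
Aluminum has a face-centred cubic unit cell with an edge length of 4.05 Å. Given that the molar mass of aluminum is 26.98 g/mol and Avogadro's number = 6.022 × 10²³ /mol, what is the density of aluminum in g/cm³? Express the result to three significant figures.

2.70 g/cm³

An FCC unit cell contains Z = 4 atoms.
Cell volume: a³ = (4.05 Å)³ = (4.050 × 10^-8 cm)³ = 6.643 × 10^-23 cm³.
ρ = Z·M/(N_A·a³) = 4 × 26.98 / (6.022 × 10²³ × 6.643 × 10^-23) = 2.698 g/cm³.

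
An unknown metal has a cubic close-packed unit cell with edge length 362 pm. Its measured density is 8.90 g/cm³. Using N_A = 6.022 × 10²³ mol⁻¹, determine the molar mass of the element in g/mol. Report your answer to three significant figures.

An FCC cell has Z = 4 atoms; a = 3.620 × 10^-8 cm.
M = ρ·N_A·a³/Z = 8.90 × 6.022 × 10²³ × 4.744 × 10^-23 / 4 = 63.6 g/mol.

63.6 g/mol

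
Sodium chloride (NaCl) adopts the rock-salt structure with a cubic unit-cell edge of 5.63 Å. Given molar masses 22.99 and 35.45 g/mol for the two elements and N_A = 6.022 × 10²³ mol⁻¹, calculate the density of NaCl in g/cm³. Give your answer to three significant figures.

2.18 g/cm³

The rock-salt structure contains Z = 4 formula units per cell; M(NaCl) = 22.99 + 35.45 = 58.44 g/mol.
a³ = (5.630 × 10^-8 cm)³ = 1.785 × 10^-22 cm³.
ρ = 4 × 58.44 / (6.022 × 10²³ × 1.785 × 10^-22) = 2.175 g/cm³.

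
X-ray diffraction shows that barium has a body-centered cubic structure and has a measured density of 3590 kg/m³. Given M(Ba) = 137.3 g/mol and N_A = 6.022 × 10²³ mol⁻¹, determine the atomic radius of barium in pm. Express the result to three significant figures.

For a BCC cell (Z = 2), a³ = Z·M/(N_A·ρ) = 2 × 137.3 / (6.022 × 10²³ × 3.590) = 1.270 × 10^-22 cm³, so a = 5.027 × 10^-8 cm = 502.7 pm.
Atoms touch along the body diagonal, so √3·a = 4r, so r = 0.4330 × a = 218 pm.

218 pm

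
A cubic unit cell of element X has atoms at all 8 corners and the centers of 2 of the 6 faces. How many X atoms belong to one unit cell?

Corner atoms are shared by 8 cells (1/8 each), face atoms by 2 (1/2 each).
Net atoms = 8 × 1/8 + 2 × 1/2 = 1 + 1 = 2.

2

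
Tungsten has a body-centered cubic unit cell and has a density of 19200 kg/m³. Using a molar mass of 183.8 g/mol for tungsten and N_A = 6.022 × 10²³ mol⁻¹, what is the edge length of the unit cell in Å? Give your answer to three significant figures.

With Z = 2 atoms per BCC cell, a³ = Z·M/(N_A·ρ) = 2 × 183.8 / (6.022 × 10²³ × 19.20 g/cm³) = 3.179 × 10^-23 cm³.
a = (3.179 × 10^-23)^(1/3) = 3.168 × 10^-8 cm = 3.17 Å.

3.17 Å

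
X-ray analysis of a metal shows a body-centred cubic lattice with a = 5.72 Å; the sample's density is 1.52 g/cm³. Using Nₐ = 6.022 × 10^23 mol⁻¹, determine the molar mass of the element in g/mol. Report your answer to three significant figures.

85.7 g/mol

A BCC cell has Z = 2 atoms; a = 5.720 × 10^-8 cm.
M = ρ·N_A·a³/Z = 1.52 × 6.022 × 10²³ × 1.871 × 10^-22 / 2 = 85.7 g/mol.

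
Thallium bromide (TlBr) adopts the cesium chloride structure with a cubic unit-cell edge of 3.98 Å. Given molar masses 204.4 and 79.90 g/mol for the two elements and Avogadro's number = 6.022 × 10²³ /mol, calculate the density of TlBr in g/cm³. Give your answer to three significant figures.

7.49 g/cm³

The cesium chloride structure contains Z = 1 formula unit per cell; M(TlBr) = 204.4 + 79.90 = 284.3 g/mol.
a³ = (3.980 × 10^-8 cm)³ = 6.304 × 10^-23 cm³.
ρ = 1 × 284.3 / (6.022 × 10²³ × 6.304 × 10^-23) = 7.488 g/cm³.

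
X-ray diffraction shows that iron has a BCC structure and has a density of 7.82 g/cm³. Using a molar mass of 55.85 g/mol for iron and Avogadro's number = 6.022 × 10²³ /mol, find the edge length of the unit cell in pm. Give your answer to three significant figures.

With Z = 2 atoms per BCC cell, a³ = Z·M/(N_A·ρ) = 2 × 55.85 / (6.022 × 10²³ × 7.820 g/cm³) = 2.372 × 10^-23 cm³.
a = (2.372 × 10^-23)^(1/3) = 2.873 × 10^-8 cm = 287 pm.

287 pm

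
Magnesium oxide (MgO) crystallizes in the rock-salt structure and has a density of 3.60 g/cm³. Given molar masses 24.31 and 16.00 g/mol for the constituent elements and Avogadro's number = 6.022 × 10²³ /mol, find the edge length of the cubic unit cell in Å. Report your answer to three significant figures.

4.21 Å

M(MgO) = 40.31 g/mol; Z = 4 formula units per cell.
a³ = Z·M/(N_A·ρ) = 4 × 40.31 / (6.022 × 10²³ × 3.60) = 7.438 × 10^-23 cm³, so a = 4.205 × 10^-8 cm = 4.21 Å.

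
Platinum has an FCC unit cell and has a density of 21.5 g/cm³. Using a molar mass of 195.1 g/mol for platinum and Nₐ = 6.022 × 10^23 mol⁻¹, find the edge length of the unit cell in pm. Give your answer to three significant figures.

With Z = 4 atoms per FCC cell, a³ = Z·M/(N_A·ρ) = 4 × 195.1 / (6.022 × 10²³ × 21.50 g/cm³) = 6.028 × 10^-23 cm³.
a = (6.028 × 10^-23)^(1/3) = 3.921 × 10^-8 cm = 392 pm.

392 pm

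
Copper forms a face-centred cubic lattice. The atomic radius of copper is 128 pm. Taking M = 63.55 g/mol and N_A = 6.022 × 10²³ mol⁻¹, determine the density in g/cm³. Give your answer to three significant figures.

In an FCC lattice, atoms touch along the face diagonal, so √2·a = 4r, giving a = 362.0 pm = 3.620 × 10^-8 cm.
With Z = 4, ρ = Z·M/(N_A·a³) = 4 × 63.55 / (6.022 × 10²³ × 4.745 × 10^-23) = 8.895 g/cm³.

8.90 g/cm³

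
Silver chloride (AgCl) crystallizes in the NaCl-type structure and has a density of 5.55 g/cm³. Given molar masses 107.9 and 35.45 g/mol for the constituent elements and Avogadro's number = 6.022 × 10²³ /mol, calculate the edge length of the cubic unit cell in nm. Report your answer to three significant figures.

0.556 nm

M(AgCl) = 143.35 g/mol; Z = 4 formula units per cell.
a³ = Z·M/(N_A·ρ) = 4 × 143.35 / (6.022 × 10²³ × 5.55) = 1.716 × 10^-22 cm³, so a = 5.557 × 10^-8 cm = 0.556 nm.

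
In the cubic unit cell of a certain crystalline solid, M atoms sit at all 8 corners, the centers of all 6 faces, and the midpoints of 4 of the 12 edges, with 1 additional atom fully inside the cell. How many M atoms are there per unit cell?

6

Corner atoms are shared by 8 cells (1/8 each), face atoms by 2 (1/2 each), edge atoms by 4 (1/4 each), interior atoms are unshared.
Net atoms = 8 × 1/8 + 6 × 1/2 + 4 × 1/4 + 1 = 1 + 3 + 1 + 1 = 6.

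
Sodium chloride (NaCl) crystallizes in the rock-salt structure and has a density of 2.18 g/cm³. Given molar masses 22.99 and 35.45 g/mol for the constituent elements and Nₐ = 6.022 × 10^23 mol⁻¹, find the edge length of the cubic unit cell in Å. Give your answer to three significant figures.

5.63 Å

M(NaCl) = 58.44 g/mol; Z = 4 formula units per cell.
a³ = Z·M/(N_A·ρ) = 4 × 58.44 / (6.022 × 10²³ × 2.18) = 1.781 × 10^-22 cm³, so a = 5.626 × 10^-8 cm = 5.63 Å.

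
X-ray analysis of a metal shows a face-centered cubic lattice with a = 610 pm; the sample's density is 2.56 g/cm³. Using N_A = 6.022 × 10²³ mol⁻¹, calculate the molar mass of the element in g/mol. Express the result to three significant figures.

An FCC cell has Z = 4 atoms; a = 6.100 × 10^-8 cm.
M = ρ·N_A·a³/Z = 2.56 × 6.022 × 10²³ × 2.270 × 10^-22 / 4 = 87.5 g/mol.

87.5 g/mol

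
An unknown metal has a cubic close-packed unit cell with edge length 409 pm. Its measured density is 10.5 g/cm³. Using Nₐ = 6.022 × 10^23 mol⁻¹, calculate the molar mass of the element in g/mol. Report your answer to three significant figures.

An FCC cell has Z = 4 atoms; a = 4.090 × 10^-8 cm.
M = ρ·N_A·a³/Z = 10.5 × 6.022 × 10²³ × 6.842 × 10^-23 / 4 = 108 g/mol.

108 g/mol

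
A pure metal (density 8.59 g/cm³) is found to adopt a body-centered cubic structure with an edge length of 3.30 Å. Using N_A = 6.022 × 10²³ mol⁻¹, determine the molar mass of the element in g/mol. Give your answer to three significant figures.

A BCC cell has Z = 2 atoms; a = 3.300 × 10^-8 cm.
M = ρ·N_A·a³/Z = 8.59 × 6.022 × 10²³ × 3.594 × 10^-23 / 2 = 92.9 g/mol.

92.9 g/mol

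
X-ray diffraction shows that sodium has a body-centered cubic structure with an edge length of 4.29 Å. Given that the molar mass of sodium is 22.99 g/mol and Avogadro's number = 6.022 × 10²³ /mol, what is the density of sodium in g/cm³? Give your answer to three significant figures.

A BCC unit cell contains Z = 2 atoms.
Cell volume: a³ = (4.29 Å)³ = (4.290 × 10^-8 cm)³ = 7.895 × 10^-23 cm³.
ρ = Z·M/(N_A·a³) = 2 × 22.99 / (6.022 × 10²³ × 7.895 × 10^-23) = 0.9671 g/cm³.

0.967 g/cm³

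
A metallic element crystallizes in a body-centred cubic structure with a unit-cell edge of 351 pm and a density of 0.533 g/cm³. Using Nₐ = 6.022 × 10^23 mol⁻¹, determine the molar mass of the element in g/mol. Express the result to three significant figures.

6.94 g/mol

A BCC cell has Z = 2 atoms; a = 3.510 × 10^-8 cm.
M = ρ·N_A·a³/Z = 0.533 × 6.022 × 10²³ × 4.324 × 10^-23 / 2 = 6.94 g/mol.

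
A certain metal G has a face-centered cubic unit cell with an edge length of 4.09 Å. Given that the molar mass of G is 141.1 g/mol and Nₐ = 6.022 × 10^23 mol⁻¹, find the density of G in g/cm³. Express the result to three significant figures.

13.7 g/cm³

An FCC unit cell contains Z = 4 atoms.
Cell volume: a³ = (4.09 Å)³ = (4.090 × 10^-8 cm)³ = 6.842 × 10^-23 cm³.
ρ = Z·M/(N_A·a³) = 4 × 141.1 / (6.022 × 10²³ × 6.842 × 10^-23) = 13.70 g/cm³.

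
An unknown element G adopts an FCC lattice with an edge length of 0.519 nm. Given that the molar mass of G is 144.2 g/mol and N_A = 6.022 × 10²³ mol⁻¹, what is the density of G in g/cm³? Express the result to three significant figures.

An FCC unit cell contains Z = 4 atoms.
Cell volume: a³ = (0.519 nm)³ = (5.190 × 10^-8 cm)³ = 1.398 × 10^-22 cm³.
ρ = Z·M/(N_A·a³) = 4 × 144.2 / (6.022 × 10²³ × 1.398 × 10^-22) = 6.851 g/cm³.

6.85 g/cm³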